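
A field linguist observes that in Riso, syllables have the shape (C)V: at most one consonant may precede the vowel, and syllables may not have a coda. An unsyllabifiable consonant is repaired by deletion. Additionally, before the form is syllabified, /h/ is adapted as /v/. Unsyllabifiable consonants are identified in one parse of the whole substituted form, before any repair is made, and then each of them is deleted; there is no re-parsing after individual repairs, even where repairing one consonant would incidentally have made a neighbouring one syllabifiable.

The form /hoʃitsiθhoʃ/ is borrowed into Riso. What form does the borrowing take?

Substitution: /h/ → /v/, giving /voʃitsiθvoʃ/.
Under (C)V, the unsyllabifiable consonants are /t/, /θ/, /ʃ/ (no codas are permitted; onsets are limited to one consonant).
Deleting the stranded consonants removes /t/, /θ/, /ʃ/.

voʃisivo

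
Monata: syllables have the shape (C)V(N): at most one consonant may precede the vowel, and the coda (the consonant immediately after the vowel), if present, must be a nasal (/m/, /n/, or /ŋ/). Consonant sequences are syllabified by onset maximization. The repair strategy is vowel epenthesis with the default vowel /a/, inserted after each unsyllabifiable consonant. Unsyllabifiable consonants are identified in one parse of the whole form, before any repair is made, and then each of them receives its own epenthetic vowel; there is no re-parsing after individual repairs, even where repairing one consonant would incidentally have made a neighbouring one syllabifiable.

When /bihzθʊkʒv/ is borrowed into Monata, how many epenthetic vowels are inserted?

The unsyllabifiable consonants are /h/, /z/, /k/, /ʒ/, /v/; each receives one epenthetic vowel.

5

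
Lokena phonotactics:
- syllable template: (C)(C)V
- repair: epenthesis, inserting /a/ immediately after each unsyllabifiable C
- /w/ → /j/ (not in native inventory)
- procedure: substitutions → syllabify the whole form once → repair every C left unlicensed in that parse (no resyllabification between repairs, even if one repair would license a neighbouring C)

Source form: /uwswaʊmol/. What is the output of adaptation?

ujasjaʊmola

Substitution: /w/ → /j/, giving /ujsjaʊmol/.
Syllabifying with onset maximization leaves /j/, /l/ stranded (no codas are permitted; onsets may contain at most 2 consonants).
Epenthesis after each stranded consonant: /j/ → /ja/, /l/ → /la/.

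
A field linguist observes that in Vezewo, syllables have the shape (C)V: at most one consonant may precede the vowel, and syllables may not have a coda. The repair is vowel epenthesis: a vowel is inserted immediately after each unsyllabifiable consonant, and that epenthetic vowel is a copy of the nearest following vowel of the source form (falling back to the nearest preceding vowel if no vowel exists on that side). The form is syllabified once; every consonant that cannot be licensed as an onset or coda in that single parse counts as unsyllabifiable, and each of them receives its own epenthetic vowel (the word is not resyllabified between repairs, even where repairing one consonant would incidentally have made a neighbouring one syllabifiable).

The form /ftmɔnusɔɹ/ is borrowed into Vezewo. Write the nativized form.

Syllabifying with onset maximization leaves /f/, /t/, /ɹ/ stranded (no codas are permitted; onsets are limited to one consonant).
Inserting the epenthetic vowel yields /f/ → /fɔ/, /t/ → /tɔ/, /ɹ/ → /ɹɔ/.

fɔtɔmɔnusɔɹɔ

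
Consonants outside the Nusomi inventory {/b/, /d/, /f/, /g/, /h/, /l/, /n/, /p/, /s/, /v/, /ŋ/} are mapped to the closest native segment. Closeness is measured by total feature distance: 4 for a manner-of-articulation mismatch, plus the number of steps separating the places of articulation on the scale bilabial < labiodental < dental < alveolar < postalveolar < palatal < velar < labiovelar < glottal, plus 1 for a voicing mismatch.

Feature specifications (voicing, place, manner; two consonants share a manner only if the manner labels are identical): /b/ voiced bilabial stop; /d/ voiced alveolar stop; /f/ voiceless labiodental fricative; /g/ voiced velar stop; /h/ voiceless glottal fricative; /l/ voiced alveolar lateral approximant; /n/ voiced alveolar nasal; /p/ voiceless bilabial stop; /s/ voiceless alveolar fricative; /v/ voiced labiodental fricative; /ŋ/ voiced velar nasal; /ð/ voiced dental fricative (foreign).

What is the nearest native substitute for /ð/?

/v/ is closest: same manner (fricative), place distance 1 (dental→labiodental), same voicing; total 1. Next closest is /f/ at distance 2.

v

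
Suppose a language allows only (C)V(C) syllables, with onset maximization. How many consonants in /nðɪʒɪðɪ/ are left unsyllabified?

1

Syllabifying with onset maximization leaves /n/ stranded (at most one coda consonant is licensed; onsets are limited to one consonant).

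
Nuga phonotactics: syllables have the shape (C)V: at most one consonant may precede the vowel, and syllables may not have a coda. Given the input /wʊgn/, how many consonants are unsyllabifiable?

The consonants /g/, /n/ cannot be parsed into a legal (C)V syllable (no codas are permitted; onsets are limited to one consonant).

2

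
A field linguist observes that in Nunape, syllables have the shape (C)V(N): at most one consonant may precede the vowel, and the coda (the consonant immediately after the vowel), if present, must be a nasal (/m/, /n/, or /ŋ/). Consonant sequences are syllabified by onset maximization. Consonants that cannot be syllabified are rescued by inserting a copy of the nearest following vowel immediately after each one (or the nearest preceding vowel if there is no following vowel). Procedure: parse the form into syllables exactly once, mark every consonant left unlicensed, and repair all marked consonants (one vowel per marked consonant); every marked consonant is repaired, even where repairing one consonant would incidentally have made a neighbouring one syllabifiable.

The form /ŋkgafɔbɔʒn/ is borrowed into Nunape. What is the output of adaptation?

ŋakagafɔbɔʒɔnɔ

The consonants /ŋ/, /k/, /ʒ/, /n/ cannot be parsed into a legal (C)V(N) syllable (only a nasal (/m/, /n/, or /ŋ/) is licensed in coda position; onsets are limited to one consonant).
Inserting the epenthetic vowel yields /ŋ/ → /ŋa/, /k/ → /ka/, /ʒ/ → /ʒɔ/, /n/ → /nɔ/.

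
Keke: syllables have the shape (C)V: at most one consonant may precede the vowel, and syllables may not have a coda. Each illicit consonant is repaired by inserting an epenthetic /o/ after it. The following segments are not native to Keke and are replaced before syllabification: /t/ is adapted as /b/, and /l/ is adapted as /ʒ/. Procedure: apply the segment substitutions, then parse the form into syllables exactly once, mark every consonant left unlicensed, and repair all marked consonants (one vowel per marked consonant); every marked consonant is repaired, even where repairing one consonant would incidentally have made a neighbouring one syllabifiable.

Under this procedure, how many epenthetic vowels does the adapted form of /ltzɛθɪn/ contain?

After substitution the input is /ʒbzɛθɪn/.
The unsyllabifiable consonants are /ʒ/, /b/, /n/; each receives one epenthetic vowel.

3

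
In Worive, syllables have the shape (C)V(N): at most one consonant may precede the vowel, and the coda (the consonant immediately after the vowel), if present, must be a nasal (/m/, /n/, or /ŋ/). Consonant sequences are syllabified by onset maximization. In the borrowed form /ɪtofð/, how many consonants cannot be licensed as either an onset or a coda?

The consonants /f/, /ð/ cannot be parsed into a legal (C)V(N) syllable (only a nasal (/m/, /n/, or /ŋ/) is licensed in coda position; onsets are limited to one consonant).

2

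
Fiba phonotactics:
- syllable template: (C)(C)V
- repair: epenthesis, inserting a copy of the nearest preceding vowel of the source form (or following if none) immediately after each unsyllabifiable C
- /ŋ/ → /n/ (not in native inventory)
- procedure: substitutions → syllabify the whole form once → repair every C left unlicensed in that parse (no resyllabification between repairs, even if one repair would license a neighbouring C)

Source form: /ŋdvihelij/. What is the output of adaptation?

nidviheliji

Substitution: /ŋ/ → /n/, giving /ndvihelij/.
The consonants /n/, /j/ cannot be parsed into a legal (C)(C)V syllable (no codas are permitted; onsets may contain at most 2 consonants).
Each unlicensed consonant becomes the onset of a new syllable: /n/ → /ni/, /j/ → /ji/.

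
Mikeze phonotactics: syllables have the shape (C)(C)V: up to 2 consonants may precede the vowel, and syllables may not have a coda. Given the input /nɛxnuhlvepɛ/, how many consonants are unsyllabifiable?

1

Under (C)(C)V, the unsyllabifiable consonants are /h/ (no codas are permitted; onsets may contain at most 2 consonants).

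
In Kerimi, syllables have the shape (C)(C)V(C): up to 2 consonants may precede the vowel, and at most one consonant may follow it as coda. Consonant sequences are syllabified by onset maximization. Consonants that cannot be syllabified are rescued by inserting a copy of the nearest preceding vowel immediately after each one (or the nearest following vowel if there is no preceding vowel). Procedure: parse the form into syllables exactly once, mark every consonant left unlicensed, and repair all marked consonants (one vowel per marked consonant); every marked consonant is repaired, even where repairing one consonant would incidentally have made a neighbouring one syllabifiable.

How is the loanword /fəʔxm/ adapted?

fəʔxəmə

Syllabifying with onset maximization leaves /x/, /m/ stranded (at most one coda consonant is licensed; onsets may contain at most 2 consonants).
Each unlicensed consonant becomes the onset of a new syllable: /x/ → /xə/, /m/ → /mə/.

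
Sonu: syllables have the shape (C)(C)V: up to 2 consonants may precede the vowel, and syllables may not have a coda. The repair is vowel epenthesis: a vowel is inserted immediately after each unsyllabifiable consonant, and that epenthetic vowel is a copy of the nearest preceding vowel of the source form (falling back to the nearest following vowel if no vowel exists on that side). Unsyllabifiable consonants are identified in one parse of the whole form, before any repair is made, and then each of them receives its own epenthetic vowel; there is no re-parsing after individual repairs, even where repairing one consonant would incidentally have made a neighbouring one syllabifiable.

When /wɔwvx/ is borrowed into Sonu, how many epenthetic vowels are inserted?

The unsyllabifiable consonants are /w/, /v/, /x/; each receives one epenthetic vowel.

3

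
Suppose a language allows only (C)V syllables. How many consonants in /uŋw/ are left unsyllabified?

2

The consonants /ŋ/, /w/ cannot be parsed into a legal (C)V syllable (no codas are permitted; onsets are limited to one consonant).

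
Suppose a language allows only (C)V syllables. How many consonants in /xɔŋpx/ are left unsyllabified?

3

The consonants /ŋ/, /p/, /x/ cannot be parsed into a legal (C)V syllable (no codas are permitted; onsets are limited to one consonant).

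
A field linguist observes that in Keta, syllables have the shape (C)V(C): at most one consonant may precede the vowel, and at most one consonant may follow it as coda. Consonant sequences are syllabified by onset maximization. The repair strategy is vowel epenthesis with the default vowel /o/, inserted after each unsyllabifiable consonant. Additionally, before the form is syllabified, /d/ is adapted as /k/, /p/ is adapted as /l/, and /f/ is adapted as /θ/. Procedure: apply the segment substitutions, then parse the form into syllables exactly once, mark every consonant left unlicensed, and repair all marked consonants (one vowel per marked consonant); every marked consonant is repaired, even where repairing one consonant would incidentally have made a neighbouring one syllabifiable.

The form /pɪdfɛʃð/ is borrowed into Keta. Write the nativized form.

Substitution: /p/ → /l/, /d/ → /k/, /f/ → /θ/, giving /lɪkθɛʃð/.
The consonants /ð/ cannot be parsed into a legal (C)V(C) syllable (at most one coda consonant is licensed; onsets are limited to one consonant).
Inserting the epenthetic vowel yields /ð/ → /ðo/.

lɪkθɛʃðo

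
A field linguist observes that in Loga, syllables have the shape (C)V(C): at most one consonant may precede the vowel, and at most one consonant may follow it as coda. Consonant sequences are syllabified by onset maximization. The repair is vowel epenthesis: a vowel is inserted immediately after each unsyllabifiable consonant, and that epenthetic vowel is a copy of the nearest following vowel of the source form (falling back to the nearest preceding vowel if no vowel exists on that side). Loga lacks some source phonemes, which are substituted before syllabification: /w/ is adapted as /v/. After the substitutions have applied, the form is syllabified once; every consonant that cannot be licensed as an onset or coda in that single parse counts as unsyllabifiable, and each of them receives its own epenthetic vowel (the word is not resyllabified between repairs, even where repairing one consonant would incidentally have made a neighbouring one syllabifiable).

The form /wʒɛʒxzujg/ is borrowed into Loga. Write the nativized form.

vɛʒɛʒxuzujgu

Substitution: /w/ → /v/, giving /vʒɛʒxzujg/.
The consonants /v/, /x/, /g/ cannot be parsed into a legal (C)V(C) syllable (at most one coda consonant is licensed; onsets are limited to one consonant).
Inserting the epenthetic vowel yields /v/ → /vɛ/, /x/ → /xu/, /g/ → /gu/.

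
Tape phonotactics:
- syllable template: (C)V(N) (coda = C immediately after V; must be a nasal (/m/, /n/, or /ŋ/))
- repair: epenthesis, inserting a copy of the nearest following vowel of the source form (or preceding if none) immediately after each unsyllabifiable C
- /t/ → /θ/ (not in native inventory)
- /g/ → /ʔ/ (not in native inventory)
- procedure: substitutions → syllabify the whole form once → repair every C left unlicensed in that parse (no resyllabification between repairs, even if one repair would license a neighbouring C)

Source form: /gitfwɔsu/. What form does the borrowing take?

ʔiθɔfɔwɔsu

Substitution: /g/ → /ʔ/, /t/ → /θ/, giving /ʔiθfwɔsu/.
Under (C)V(N), the unsyllabifiable consonants are /θ/, /f/ (only a nasal (/m/, /n/, or /ŋ/) is licensed in coda position; onsets are limited to one consonant).
Inserting the epenthetic vowel yields /θ/ → /θɔ/, /f/ → /fɔ/.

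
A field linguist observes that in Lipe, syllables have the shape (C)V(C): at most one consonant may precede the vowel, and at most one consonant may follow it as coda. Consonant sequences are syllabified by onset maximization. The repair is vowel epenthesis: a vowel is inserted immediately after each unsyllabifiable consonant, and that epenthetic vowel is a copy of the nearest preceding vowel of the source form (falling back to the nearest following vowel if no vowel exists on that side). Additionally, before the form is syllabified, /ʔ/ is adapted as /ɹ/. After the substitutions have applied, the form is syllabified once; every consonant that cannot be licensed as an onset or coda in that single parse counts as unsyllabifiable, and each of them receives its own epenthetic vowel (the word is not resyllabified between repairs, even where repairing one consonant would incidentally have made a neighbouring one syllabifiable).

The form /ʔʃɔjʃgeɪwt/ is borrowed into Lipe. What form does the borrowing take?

ɹɔʃɔjʃɔgeɪwtɪ

Substitution: /ʔ/ → /ɹ/, giving /ɹʃɔjʃgeɪwt/.
Under (C)V(C), the unsyllabifiable consonants are /ɹ/, /ʃ/, /t/ (at most one coda consonant is licensed; onsets are limited to one consonant).
Inserting the epenthetic vowel yields /ɹ/ → /ɹɔ/, /ʃ/ → /ʃɔ/, /t/ → /tɪ/.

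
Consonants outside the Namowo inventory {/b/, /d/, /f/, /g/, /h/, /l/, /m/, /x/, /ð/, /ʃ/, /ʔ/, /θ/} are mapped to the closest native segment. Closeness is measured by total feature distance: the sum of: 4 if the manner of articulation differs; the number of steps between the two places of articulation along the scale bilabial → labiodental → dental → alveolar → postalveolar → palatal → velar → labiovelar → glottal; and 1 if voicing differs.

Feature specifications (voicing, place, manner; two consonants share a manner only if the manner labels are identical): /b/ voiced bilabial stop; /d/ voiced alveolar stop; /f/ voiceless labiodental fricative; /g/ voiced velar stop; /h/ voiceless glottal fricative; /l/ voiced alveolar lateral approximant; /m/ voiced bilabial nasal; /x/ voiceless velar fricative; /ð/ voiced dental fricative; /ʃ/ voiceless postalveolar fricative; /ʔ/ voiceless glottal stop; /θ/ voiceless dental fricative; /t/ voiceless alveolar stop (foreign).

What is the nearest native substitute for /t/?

d

/d/ is closest: same manner (stop), place distance 0 (alveolar→alveolar), voicing differs (+1); total 1. Next closest is /b/ at distance 4.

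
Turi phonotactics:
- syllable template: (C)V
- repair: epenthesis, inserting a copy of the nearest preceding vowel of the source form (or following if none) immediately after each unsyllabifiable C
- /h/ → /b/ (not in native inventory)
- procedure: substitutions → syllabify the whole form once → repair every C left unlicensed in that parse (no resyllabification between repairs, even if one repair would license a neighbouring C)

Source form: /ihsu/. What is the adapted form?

Substitution: /h/ → /b/, giving /ibsu/.
The consonants /b/ cannot be parsed into a legal (C)V syllable (no codas are permitted; onsets are limited to one consonant).
Epenthesis after each stranded consonant: /b/ → /bi/.

ibisu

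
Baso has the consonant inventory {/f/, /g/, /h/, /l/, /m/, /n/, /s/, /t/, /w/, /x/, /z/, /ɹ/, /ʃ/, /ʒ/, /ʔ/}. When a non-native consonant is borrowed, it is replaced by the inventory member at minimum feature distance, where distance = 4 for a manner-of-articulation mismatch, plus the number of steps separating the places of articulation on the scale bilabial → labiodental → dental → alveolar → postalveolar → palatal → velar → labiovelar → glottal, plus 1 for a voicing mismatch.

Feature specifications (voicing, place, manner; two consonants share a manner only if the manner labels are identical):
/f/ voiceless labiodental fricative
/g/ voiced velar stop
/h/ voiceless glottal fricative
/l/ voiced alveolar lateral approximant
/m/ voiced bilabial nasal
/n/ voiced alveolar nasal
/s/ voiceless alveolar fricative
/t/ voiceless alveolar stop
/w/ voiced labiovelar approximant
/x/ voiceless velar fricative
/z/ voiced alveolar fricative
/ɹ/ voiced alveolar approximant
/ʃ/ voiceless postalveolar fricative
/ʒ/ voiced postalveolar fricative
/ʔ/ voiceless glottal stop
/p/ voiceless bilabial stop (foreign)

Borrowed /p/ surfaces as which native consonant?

/t/ is closest: same manner (stop), place distance 3 (bilabial→alveolar), same voicing; total 3. Next closest is /f/ at distance 5.

t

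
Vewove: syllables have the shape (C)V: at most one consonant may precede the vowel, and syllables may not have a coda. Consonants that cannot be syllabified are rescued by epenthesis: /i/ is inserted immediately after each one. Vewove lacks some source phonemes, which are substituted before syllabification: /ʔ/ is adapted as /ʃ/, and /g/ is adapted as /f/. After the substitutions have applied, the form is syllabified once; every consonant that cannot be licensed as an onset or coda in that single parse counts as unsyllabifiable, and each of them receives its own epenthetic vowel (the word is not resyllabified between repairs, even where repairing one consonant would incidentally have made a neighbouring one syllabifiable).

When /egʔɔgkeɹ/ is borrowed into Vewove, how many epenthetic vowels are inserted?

3

After substitution the input is /efʃɔfkeɹ/.
The unsyllabifiable consonants are /f/, /f/, /ɹ/; each receives one epenthetic vowel.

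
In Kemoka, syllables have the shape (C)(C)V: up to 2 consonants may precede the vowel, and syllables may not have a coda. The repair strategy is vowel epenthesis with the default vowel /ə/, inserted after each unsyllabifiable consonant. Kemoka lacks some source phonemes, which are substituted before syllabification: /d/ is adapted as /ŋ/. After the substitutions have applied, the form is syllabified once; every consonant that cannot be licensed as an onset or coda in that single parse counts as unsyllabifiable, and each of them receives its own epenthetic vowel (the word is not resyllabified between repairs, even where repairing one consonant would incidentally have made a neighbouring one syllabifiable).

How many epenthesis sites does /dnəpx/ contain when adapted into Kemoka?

After substitution the input is /ŋnəpx/.
The unsyllabifiable consonants are /p/, /x/; each receives one epenthetic vowel.

2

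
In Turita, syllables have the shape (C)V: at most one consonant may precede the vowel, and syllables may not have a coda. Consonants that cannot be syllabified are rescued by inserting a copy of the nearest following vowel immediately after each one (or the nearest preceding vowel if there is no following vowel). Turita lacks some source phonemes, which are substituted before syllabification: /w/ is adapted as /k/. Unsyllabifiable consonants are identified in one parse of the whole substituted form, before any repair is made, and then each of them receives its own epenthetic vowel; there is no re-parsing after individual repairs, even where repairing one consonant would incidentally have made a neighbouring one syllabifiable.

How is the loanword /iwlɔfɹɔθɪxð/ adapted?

ikɔlɔfɔɹɔθɪxɪðɪ

Substitution: /w/ → /k/, giving /iklɔfɹɔθɪxð/.
Syllabifying with onset maximization leaves /k/, /f/, /x/, /ð/ stranded (no codas are permitted; onsets are limited to one consonant).
Each unlicensed consonant becomes the onset of a new syllable: /k/ → /kɔ/, /f/ → /fɔ/, /x/ → /xɪ/, /ð/ → /ðɪ/.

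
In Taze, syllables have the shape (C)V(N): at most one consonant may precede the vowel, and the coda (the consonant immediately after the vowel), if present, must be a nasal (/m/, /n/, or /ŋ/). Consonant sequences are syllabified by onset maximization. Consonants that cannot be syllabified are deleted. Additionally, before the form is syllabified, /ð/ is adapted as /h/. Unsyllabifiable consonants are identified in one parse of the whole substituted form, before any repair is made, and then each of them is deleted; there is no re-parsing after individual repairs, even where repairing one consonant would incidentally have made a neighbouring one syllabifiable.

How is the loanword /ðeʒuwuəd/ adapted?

Substitution: /ð/ → /h/, giving /heʒuwuəd/.
Under (C)V(N), the unsyllabifiable consonants are /d/ (only a nasal (/m/, /n/, or /ŋ/) is licensed in coda position; onsets are limited to one consonant).
Deleting the stranded consonants removes /d/.

heʒuwuə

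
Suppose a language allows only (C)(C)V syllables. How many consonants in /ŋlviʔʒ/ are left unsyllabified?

3

Under (C)(C)V, the unsyllabifiable consonants are /ŋ/, /ʔ/, /ʒ/ (no codas are permitted; onsets may contain at most 2 consonants).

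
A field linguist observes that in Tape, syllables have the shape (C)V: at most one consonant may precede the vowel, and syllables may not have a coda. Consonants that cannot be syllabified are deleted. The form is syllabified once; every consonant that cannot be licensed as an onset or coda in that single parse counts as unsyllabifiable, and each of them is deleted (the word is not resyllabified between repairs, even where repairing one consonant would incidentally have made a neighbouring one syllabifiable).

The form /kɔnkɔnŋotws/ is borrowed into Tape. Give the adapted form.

Syllabifying with onset maximization leaves /n/, /n/, /t/, /w/, /s/ stranded (no codas are permitted; onsets are limited to one consonant).
Deletion applies to /n/, /n/, /t/, /w/, /s/.

kɔkɔŋo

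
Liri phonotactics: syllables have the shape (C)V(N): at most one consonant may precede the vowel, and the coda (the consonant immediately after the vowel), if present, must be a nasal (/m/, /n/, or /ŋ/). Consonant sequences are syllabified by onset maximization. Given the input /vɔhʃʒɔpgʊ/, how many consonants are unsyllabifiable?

3

Syllabifying with onset maximization leaves /h/, /ʃ/, /p/ stranded (only a nasal (/m/, /n/, or /ŋ/) is licensed in coda position; onsets are limited to one consonant).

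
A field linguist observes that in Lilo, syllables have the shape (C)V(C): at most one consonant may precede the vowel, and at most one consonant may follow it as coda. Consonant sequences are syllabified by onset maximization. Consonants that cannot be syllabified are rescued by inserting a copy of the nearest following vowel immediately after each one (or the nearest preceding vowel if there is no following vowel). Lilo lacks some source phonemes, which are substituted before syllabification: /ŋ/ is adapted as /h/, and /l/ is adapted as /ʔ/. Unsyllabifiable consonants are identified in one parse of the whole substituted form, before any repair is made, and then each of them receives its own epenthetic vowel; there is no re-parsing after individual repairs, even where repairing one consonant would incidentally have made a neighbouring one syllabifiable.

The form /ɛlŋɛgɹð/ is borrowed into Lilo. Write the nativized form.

Substitution: /l/ → /ʔ/, /ŋ/ → /h/, giving /ɛʔhɛgɹð/.
Syllabifying with onset maximization leaves /ɹ/, /ð/ stranded (at most one coda consonant is licensed; onsets are limited to one consonant).
Inserting the epenthetic vowel yields /ɹ/ → /ɹɛ/, /ð/ → /ðɛ/.

ɛʔhɛgɹɛðɛ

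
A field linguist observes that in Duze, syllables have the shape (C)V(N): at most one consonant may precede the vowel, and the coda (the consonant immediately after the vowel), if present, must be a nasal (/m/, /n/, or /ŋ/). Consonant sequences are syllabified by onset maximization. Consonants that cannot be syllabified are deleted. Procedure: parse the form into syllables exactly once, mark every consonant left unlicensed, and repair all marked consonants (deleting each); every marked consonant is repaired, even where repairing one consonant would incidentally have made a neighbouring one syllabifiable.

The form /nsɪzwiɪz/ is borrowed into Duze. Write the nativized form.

sɪwiɪ

Syllabifying with onset maximization leaves /n/, /z/, /z/ stranded (only a nasal (/m/, /n/, or /ŋ/) is licensed in coda position; onsets are limited to one consonant).
Each unlicensed consonant is deleted: /n/, /z/, /z/.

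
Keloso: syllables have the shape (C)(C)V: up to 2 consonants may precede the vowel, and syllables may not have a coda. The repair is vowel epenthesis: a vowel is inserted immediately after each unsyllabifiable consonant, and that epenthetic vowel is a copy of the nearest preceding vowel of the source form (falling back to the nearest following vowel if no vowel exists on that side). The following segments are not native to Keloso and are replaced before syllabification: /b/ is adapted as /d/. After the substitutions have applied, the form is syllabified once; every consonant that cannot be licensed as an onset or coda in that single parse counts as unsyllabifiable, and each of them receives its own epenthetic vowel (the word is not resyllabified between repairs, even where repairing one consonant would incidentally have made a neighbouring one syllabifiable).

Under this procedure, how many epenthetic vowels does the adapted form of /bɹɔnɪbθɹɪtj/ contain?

3

After substitution the input is /dɹɔnɪdθɹɪtj/.
The unsyllabifiable consonants are /d/, /t/, /j/; each receives one epenthetic vowel.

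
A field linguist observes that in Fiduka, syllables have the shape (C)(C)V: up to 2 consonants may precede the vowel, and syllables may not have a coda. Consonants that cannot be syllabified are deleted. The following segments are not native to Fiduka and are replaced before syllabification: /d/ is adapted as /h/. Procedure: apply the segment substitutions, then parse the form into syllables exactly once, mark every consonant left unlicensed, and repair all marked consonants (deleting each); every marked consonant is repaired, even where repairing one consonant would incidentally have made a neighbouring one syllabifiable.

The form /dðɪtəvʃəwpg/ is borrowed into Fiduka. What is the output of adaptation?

hðɪtəvʃə

Substitution: /d/ → /h/, giving /hðɪtəvʃəwpg/.
Syllabifying with onset maximization leaves /w/, /p/, /g/ stranded (no codas are permitted; onsets may contain at most 2 consonants).
Deletion applies to /w/, /p/, /g/.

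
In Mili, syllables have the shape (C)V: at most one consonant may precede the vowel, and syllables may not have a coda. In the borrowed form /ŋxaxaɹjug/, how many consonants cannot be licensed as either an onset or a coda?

Under (C)V, the unsyllabifiable consonants are /ŋ/, /ɹ/, /g/ (no codas are permitted; onsets are limited to one consonant).

3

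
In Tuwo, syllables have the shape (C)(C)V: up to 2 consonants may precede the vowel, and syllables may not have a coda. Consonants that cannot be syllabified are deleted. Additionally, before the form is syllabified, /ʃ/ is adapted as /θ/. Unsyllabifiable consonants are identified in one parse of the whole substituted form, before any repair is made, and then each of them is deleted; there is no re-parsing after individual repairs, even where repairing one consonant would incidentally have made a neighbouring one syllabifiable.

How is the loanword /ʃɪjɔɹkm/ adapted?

Substitution: /ʃ/ → /θ/, giving /θɪjɔɹkm/.
Syllabifying with onset maximization leaves /ɹ/, /k/, /m/ stranded (no codas are permitted; onsets may contain at most 2 consonants).
Each unlicensed consonant is deleted: /ɹ/, /k/, /m/.

θɪjɔ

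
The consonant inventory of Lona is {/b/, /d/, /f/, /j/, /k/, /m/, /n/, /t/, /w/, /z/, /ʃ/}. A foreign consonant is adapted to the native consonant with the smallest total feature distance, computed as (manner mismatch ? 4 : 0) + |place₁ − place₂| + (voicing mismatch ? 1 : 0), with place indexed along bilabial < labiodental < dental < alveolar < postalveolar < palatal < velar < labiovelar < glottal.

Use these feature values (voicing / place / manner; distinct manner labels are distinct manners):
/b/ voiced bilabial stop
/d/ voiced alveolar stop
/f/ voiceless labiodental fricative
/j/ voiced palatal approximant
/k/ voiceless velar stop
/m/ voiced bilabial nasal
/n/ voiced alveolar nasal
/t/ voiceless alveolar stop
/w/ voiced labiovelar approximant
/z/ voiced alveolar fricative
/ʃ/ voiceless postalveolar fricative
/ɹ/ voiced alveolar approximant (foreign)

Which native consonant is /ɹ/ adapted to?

j

/j/ is closest: same manner (approximant), place distance 2 (alveolar→palatal), same voicing; total 2. Next closest is /d/ at distance 4.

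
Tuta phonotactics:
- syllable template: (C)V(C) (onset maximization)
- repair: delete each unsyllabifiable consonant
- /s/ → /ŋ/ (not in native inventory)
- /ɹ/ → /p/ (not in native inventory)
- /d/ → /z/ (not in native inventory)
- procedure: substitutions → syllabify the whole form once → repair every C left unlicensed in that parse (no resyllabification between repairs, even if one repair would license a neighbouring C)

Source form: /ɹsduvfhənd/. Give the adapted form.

zuvhən

Substitution: /ɹ/ → /p/, /s/ → /ŋ/, /d/ → /z/, giving /pŋzuvfhənz/.
Syllabifying with onset maximization leaves /p/, /ŋ/, /f/, /z/ stranded (at most one coda consonant is licensed; onsets are limited to one consonant).
Deletion applies to /p/, /ŋ/, /f/, /z/.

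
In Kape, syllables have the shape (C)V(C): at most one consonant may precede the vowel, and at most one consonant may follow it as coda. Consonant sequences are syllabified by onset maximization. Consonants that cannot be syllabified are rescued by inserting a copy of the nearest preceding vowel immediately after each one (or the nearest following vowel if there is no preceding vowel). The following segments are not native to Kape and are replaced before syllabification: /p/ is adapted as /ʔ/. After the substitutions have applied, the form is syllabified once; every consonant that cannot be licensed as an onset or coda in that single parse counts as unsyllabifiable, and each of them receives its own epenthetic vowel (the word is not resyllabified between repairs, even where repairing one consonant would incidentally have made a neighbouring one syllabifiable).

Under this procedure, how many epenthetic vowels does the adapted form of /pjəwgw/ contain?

3

After substitution the input is /ʔjəwgw/.
The unsyllabifiable consonants are /ʔ/, /g/, /w/; each receives one epenthetic vowel.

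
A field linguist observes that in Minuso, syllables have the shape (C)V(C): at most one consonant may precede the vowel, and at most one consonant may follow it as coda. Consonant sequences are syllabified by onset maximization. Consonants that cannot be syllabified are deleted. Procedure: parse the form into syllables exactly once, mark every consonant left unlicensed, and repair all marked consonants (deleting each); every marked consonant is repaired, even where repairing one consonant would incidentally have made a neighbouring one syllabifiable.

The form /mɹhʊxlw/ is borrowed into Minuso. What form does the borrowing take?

hʊx

The consonants /m/, /ɹ/, /l/, /w/ cannot be parsed into a legal (C)V(C) syllable (at most one coda consonant is licensed; onsets are limited to one consonant).
Each unlicensed consonant is deleted: /m/, /ɹ/, /l/, /w/.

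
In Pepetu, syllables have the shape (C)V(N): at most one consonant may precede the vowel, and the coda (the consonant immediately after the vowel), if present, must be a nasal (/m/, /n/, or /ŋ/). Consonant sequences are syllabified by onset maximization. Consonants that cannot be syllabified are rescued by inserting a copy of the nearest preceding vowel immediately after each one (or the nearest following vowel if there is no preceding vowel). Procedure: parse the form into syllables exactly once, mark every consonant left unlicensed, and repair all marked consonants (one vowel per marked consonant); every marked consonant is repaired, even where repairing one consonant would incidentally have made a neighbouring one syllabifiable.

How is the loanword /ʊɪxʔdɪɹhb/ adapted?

ʊɪxɪʔɪdɪɹɪhɪbɪ

Syllabifying with onset maximization leaves /x/, /ʔ/, /ɹ/, /h/, /b/ stranded (only a nasal (/m/, /n/, or /ŋ/) is licensed in coda position; onsets are limited to one consonant).
Each unlicensed consonant becomes the onset of a new syllable: /x/ → /xɪ/, /ʔ/ → /ʔɪ/, /ɹ/ → /ɹɪ/, /h/ → /hɪ/, /b/ → /bɪ/.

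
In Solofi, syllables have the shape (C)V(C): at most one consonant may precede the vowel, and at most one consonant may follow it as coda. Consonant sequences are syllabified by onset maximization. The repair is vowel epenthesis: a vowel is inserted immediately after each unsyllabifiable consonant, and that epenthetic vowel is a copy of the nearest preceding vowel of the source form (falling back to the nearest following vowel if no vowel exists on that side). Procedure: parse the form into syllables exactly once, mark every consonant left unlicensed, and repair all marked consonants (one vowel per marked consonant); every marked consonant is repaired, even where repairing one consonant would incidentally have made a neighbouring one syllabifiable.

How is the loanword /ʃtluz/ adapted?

ʃutuluz

Under (C)V(C), the unsyllabifiable consonants are /ʃ/, /t/ (at most one coda consonant is licensed; onsets are limited to one consonant).
Epenthesis after each stranded consonant: /ʃ/ → /ʃu/, /t/ → /tu/.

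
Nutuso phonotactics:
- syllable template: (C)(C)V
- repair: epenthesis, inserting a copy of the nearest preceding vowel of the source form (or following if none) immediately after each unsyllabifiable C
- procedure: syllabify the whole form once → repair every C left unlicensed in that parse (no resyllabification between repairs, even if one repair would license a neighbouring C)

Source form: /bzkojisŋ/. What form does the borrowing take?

Under (C)(C)V, the unsyllabifiable consonants are /b/, /s/, /ŋ/ (no codas are permitted; onsets may contain at most 2 consonants).
Each unlicensed consonant becomes the onset of a new syllable: /b/ → /bo/, /s/ → /si/, /ŋ/ → /ŋi/.

bozkojisiŋi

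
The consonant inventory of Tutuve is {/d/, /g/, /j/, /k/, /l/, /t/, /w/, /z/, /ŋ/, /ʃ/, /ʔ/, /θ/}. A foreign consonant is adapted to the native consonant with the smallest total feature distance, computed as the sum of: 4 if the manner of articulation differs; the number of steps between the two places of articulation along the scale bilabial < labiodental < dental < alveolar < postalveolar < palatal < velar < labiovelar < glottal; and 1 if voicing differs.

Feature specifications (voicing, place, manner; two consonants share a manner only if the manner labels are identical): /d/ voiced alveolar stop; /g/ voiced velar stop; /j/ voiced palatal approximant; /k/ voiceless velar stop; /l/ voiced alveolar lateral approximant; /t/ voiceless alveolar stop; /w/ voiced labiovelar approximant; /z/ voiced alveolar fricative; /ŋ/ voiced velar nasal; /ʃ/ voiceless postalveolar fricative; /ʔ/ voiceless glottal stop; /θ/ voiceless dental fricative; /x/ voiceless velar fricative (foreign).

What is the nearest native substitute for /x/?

/ʃ/ is closest: same manner (fricative), place distance 2 (velar→postalveolar), same voicing; total 2. Next closest is /k/ at distance 4.

ʃ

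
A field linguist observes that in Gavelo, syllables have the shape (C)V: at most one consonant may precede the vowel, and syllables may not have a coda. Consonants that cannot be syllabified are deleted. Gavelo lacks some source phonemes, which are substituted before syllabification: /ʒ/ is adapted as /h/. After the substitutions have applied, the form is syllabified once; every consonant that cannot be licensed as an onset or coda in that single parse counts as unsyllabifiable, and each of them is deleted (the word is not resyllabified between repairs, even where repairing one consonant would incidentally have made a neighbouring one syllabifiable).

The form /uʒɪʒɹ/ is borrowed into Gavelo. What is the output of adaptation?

Substitution: /ʒ/ → /h/, giving /uhɪhɹ/.
Syllabifying with onset maximization leaves /h/, /ɹ/ stranded (no codas are permitted; onsets are limited to one consonant).
Deletion applies to /h/, /ɹ/.

uhɪ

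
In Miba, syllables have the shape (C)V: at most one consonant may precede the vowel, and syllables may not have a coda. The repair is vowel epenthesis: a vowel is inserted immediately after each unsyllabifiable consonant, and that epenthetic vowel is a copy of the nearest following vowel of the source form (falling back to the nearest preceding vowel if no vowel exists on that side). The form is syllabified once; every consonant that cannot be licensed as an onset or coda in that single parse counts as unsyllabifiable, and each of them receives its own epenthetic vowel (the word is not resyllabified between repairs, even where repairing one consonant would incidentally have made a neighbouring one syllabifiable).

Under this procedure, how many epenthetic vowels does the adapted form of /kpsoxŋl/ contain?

5

The unsyllabifiable consonants are /k/, /p/, /x/, /ŋ/, /l/; each receives one epenthetic vowel.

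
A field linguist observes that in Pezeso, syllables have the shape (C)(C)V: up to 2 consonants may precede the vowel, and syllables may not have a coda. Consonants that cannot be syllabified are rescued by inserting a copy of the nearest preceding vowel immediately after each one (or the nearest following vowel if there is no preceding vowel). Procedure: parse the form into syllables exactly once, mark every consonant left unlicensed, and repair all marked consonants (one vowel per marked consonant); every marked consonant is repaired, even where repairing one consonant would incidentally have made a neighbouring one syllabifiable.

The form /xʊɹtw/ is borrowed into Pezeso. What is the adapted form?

Under (C)(C)V, the unsyllabifiable consonants are /ɹ/, /t/, /w/ (no codas are permitted; onsets may contain at most 2 consonants).
Inserting the epenthetic vowel yields /ɹ/ → /ɹʊ/, /t/ → /tʊ/, /w/ → /wʊ/.

xʊɹʊtʊwʊ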